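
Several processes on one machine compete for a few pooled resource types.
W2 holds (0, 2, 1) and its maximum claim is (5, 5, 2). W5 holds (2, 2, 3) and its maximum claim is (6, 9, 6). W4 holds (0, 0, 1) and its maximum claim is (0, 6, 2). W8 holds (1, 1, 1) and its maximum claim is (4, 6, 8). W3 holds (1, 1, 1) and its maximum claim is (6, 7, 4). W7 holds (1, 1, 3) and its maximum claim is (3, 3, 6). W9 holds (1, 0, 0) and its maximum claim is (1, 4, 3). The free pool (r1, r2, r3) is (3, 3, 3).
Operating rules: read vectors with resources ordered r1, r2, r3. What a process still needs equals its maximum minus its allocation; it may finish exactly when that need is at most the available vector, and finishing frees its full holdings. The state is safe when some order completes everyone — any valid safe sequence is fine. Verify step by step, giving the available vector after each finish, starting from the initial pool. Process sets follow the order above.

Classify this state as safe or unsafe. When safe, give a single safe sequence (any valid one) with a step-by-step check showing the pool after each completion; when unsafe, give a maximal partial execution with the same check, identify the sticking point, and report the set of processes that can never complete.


SAFE — a valid safe sequence is W7, W9, W2, W8, W4, W5, W3.
Key observation: the order's first zero-slack moment is W7 ((2, 2, 3) needed, (3, 3, 3) free — a requested resource with nothing to spare).
Verifying each step:
  pool = (3, 3, 3)
  W7: need (2, 2, 3) fits (3, 3, 3); releases (1, 1, 3), pool now (4, 4, 6)
  W9: need (0, 4, 3) fits (4, 4, 6); releases (1, 0, 0), pool now (5, 4, 6)
  W2: need (5, 3, 1) fits (5, 4, 6); releases (0, 2, 1), pool now (5, 6, 7)
  W8: need (3, 5, 7) fits (5, 6, 7); releases (1, 1, 1), pool now (6, 7, 8)
  W4: need (0, 6, 1) fits (6, 7, 8); releases (0, 0, 1), pool now (6, 7, 9)
  W5: need (4, 7, 3) fits (6, 7, 9); releases (2, 2, 3), pool now (8, 9, 12)
  W3: need (5, 6, 3) fits (8, 9, 12); releases (1, 1, 1), pool now (9, 10, 13)


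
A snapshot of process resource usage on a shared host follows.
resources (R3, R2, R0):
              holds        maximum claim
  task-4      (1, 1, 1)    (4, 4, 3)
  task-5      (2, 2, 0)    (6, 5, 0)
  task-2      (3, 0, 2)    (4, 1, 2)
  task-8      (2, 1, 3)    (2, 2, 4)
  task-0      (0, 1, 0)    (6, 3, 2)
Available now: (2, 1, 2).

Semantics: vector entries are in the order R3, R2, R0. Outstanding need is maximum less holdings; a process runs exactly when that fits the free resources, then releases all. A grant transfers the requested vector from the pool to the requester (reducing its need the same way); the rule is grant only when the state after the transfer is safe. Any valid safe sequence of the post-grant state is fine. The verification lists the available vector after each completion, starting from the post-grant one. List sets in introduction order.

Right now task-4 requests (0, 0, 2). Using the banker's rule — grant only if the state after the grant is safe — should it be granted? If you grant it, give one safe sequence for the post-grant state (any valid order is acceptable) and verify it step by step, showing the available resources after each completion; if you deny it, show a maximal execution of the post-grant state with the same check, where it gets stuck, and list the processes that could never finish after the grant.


GRANT. The post-grant state is safe; one safe sequence: task-2, task-8, task-0, task-4, task-5.
Key observation: post-grant, (2, 1, 0) remains, and an order beginning with task-2 completes everyone.
Verifying the post-grant state step by step:
  pool = (2, 1, 0)
  run task-2 (needs (1, 1, 0), free (2, 1, 0)); after release of (3, 0, 2) the pool is (5, 1, 2)
  run task-8 (needs (0, 1, 1), free (5, 1, 2)); after release of (2, 1, 3) the pool is (7, 2, 5)
  run task-0 (needs (6, 2, 2), free (7, 2, 5)); after release of (0, 1, 0) the pool is (7, 3, 5)
  run task-4 (needs (3, 3, 0), free (7, 3, 5)); after release of (1, 1, 3) the pool is (8, 4, 8)
  run task-5 (needs (4, 3, 0), free (8, 4, 8)); after release of (2, 2, 0) the pool is (10, 6, 8)


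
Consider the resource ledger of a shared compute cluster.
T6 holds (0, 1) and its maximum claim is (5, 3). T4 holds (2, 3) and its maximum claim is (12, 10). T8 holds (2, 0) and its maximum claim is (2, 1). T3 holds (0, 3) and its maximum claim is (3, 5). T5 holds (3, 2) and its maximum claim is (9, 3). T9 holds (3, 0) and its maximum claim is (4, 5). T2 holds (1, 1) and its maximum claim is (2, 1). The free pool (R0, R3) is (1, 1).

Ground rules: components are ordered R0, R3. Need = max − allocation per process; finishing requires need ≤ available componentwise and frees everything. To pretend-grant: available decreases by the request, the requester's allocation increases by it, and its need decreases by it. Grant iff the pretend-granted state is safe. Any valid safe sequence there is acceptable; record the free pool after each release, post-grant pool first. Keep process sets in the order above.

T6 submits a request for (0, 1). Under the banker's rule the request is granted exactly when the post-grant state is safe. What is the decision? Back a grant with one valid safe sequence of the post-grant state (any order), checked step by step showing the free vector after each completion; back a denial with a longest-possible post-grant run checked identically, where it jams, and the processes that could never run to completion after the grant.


DENY: after the grant no complete ordering would exist.
Key observation: after T2, T8 the pool peaks at (4, 1), and each blocked process is short somewhere: T6 on R0; T4 on R0, R3; T3 on R3; T5 on R0; T9 on R3.
Pretend the grant happened; the run T2, T8 goes as far as possible. Verifying each step:
  pool = (1, 0)
  run T2 (needs (1, 0), free (1, 0)); after release of (1, 1) the pool is (2, 1)
  run T8 (needs (0, 1), free (2, 1)); after release of (2, 0) the pool is (4, 1)
  T6 still needs (5, 1) but only (4, 1) is free — short on R0
  T4 still needs (10, 7) but only (4, 1) is free — short on R0 and R3
  T3 still needs (3, 2) but only (4, 1) is free — short on R3
  T5 still needs (6, 1) but only (4, 1) is free — short on R0
  T9 still needs (1, 5) but only (4, 1) is free — short on R3
Post-grant, the permanently blocked set is T6, T4, T3, T5 and T9.


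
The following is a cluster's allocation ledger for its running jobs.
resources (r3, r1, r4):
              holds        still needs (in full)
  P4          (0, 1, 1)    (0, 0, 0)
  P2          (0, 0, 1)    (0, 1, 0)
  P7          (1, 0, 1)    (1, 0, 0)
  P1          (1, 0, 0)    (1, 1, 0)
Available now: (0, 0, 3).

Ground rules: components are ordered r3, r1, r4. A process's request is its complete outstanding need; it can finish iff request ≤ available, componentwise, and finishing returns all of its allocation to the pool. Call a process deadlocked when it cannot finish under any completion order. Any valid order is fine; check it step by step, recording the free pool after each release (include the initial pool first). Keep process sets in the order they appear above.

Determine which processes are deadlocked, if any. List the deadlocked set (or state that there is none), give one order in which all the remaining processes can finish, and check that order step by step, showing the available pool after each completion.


Deadlocked set: P7 and P1.
Key observation: r3 is the bottleneck — with P4, P2 done the pool holds (0, 1, 5), short of every remaining need.
The rest can finish in the order P4, P2. Verifying each step:
  pool = (0, 0, 3)
  P4: need (0, 0, 0) fits (0, 0, 3); releases (0, 1, 1), pool now (0, 1, 4)
  P2: need (0, 1, 0) fits (0, 1, 4); releases (0, 0, 1), pool now (0, 1, 5)
The stuck group stays short no matter what:
  P7 cannot run: need (1, 0, 0) vs free (0, 1, 5) (insufficient r3)
  P1 cannot run: need (1, 1, 0) vs free (0, 1, 5) (insufficient r3)


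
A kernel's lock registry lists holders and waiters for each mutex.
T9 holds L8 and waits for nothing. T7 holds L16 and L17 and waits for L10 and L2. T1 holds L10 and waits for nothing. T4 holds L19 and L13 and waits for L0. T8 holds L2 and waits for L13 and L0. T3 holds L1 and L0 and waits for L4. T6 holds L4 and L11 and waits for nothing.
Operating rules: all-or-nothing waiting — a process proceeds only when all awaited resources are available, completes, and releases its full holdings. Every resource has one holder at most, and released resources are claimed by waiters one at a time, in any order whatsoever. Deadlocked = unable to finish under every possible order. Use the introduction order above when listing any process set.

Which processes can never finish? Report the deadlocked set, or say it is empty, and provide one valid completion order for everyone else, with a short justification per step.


The deadlocked set is empty.
Key observation: all waits point, directly or indirectly, at processes that can finish, so nothing is permanently blocked.
A valid finishing order for the others: T6, T3, T4, T9, T1, T8, T7.
Check, step by step:
  run T6 (it waits on nothing); releases L4 and L11
  T3 waits on L4 — all released -> runs and releases L1 and L0
  T4 waits on L0 — all released -> runs and releases L19 and L13
  run T9 (it waits on nothing); releases L8
  run T1 (it waits on nothing); releases L10
  T8 waits on L13 and L0 — all released -> runs and releases L2
  T7 waits on L10 and L2 — all released -> runs and releases L16 and L17


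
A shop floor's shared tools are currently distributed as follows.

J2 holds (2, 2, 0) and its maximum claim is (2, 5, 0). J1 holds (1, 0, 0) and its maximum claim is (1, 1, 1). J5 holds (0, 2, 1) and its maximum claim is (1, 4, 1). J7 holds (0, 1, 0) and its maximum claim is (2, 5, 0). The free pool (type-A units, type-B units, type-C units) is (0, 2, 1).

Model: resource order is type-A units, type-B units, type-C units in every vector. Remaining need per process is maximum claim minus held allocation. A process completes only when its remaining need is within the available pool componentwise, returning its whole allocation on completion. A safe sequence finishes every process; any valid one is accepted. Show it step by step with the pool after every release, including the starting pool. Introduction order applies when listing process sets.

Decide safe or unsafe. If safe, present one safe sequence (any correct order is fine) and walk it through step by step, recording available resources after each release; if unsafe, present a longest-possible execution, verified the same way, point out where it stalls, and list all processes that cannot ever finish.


SAFE — a valid safe sequence is J1, J5, J2, J7.
Key observation: J1 marks the first exact bind of the order: its need (0, 1, 1) fits the free (0, 2, 1) with zero slack on a requested resource.
Step-by-step check:
  pool = (0, 2, 1)
  run J1 (needs (0, 1, 1), free (0, 2, 1)); after release of (1, 0, 0) the pool is (1, 2, 1)
  run J5 (needs (1, 2, 0), free (1, 2, 1)); after release of (0, 2, 1) the pool is (1, 4, 2)
  run J2 (needs (0, 3, 0), free (1, 4, 2)); after release of (2, 2, 0) the pool is (3, 6, 2)
  run J7 (needs (2, 4, 0), free (3, 6, 2)); after release of (0, 1, 0) the pool is (3, 7, 2)


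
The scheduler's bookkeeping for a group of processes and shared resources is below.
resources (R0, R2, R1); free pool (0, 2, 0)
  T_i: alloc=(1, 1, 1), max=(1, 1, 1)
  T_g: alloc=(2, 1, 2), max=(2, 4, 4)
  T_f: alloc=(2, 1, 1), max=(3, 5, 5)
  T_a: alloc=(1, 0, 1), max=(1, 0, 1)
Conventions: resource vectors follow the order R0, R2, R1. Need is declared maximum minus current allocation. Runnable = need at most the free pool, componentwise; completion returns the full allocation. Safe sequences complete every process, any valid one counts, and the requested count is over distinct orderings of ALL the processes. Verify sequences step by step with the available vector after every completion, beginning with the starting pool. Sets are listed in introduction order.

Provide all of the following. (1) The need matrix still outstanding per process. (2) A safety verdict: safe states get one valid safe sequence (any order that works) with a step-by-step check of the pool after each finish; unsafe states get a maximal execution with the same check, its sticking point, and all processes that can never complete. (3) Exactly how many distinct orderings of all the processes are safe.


(1) Remaining need (order R0, R2, R1):
  T_i: (0, 0, 0)
  T_g: (0, 3, 2)
  T_f: (1, 4, 4)
  T_a: (0, 0, 0)
(2) SAFE — a valid safe sequence is T_a, T_i, T_g, T_f.
Key observation: at T_g the run first touches a limit — (0, 3, 2) against (2, 3, 2), exact on a resource it actually requests.
Check, step by step:
  pool = (0, 2, 0)
  T_a needs (0, 0, 0) <= (0, 2, 0) -> finishes; pool += (1, 0, 1) = (1, 2, 1)
  T_i needs (0, 0, 0) <= (1, 2, 1) -> finishes; pool += (1, 1, 1) = (2, 3, 2)
  T_g needs (0, 3, 2) <= (2, 3, 2) -> finishes; pool += (2, 1, 2) = (4, 4, 4)
  T_f needs (1, 4, 4) <= (4, 4, 4) -> finishes; pool += (2, 1, 1) = (6, 5, 5)
(3) Precisely 2 of the possible complete orderings are safe sequences.


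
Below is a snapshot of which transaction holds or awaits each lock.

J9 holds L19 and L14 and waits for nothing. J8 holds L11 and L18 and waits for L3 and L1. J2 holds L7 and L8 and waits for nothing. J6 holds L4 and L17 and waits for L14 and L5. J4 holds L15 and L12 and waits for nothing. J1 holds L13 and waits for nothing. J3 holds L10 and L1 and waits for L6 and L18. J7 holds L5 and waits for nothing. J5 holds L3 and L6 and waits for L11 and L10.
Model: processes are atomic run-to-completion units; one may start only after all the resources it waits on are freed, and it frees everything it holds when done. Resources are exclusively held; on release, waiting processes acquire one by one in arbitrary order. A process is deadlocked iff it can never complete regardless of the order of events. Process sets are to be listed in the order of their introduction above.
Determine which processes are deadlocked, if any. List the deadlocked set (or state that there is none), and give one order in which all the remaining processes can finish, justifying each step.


The deadlocked set is J8, J3 and J5.
Key observation: the waits loop around J8 -> J3 -> J8 with no way out; J5 is caught in further circular waits.
A valid finishing order for the others: J1, J9, J4, J2, J7, J6.
Walking it through:
  run J1 (it waits on nothing); releases L13
  run J9 (it waits on nothing); releases L19 and L14
  run J4 (it waits on nothing); releases L15 and L12
  run J2 (it waits on nothing); releases L7 and L8
  run J7 (it waits on nothing); releases L5
  J6 waits on L14 and L5 — all released -> runs and releases L4 and L17


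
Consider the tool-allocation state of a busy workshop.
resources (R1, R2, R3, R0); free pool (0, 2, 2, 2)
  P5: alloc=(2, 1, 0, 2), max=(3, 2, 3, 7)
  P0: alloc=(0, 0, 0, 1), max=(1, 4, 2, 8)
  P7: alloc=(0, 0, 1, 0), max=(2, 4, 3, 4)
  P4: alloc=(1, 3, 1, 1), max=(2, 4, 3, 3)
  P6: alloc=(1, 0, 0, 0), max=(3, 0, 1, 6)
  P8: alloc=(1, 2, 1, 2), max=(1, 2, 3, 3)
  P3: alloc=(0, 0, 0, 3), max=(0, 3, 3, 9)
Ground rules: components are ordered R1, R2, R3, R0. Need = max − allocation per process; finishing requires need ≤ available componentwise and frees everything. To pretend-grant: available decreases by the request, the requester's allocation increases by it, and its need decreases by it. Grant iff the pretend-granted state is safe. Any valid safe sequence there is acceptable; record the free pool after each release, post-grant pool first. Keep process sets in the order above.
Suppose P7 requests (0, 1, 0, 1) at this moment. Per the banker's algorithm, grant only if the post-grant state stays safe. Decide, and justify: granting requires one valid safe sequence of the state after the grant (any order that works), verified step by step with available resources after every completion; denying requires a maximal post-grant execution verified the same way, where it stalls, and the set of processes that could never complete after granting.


GRANT — the state after the grant stays safe, e.g. via P8, P4, P7, P5, P6, P3, P0.
Key observation: granting shrinks the pool to (0, 1, 2, 1), yet P8 still fits and the chain goes through.
Step-by-step check of the post-grant state:
  pool = (0, 1, 2, 1)
  P8 needs (0, 0, 2, 1) <= (0, 1, 2, 1) -> finishes; pool += (1, 2, 1, 2) = (1, 3, 3, 3)
  P4 needs (1, 1, 2, 2) <= (1, 3, 3, 3) -> finishes; pool += (1, 3, 1, 1) = (2, 6, 4, 4)
  P7 needs (2, 3, 2, 3) <= (2, 6, 4, 4) -> finishes; pool += (0, 1, 1, 1) = (2, 7, 5, 5)
  P5 needs (1, 1, 3, 5) <= (2, 7, 5, 5) -> finishes; pool += (2, 1, 0, 2) = (4, 8, 5, 7)
  P6 needs (2, 0, 1, 6) <= (4, 8, 5, 7) -> finishes; pool += (1, 0, 0, 0) = (5, 8, 5, 7)
  P3 needs (0, 3, 3, 6) <= (5, 8, 5, 7) -> finishes; pool += (0, 0, 0, 3) = (5, 8, 5, 10)
  P0 needs (1, 4, 2, 7) <= (5, 8, 5, 10) -> finishes; pool += (0, 0, 0, 1) = (5, 8, 5, 11)


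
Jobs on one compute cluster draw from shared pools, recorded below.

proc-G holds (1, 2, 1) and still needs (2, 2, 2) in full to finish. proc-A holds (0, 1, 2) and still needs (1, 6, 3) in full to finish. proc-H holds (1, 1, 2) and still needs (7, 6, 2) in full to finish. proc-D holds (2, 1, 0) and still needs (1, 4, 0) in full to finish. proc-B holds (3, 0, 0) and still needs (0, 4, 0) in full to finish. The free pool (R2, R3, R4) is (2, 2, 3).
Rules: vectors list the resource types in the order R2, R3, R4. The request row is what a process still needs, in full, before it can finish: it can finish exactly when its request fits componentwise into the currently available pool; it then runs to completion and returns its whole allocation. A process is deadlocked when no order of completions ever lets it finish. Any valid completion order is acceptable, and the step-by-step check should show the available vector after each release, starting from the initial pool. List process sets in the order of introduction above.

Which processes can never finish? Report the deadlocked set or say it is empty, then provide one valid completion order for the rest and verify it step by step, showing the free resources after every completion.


The deadlocked set is proc-A and proc-H.
Key observation: no order helps: past proc-G, proc-B, proc-D, the free pool tops out at (8, 5, 4), below what each blocked process needs in R3.
A valid finishing order for the others: proc-G, proc-B, proc-D. Step-by-step check:
  pool = (2, 2, 3)
  run proc-G (needs (2, 2, 2), free (2, 2, 3)); after release of (1, 2, 1) the pool is (3, 4, 4)
  run proc-B (needs (0, 4, 0), free (3, 4, 4)); after release of (3, 0, 0) the pool is (6, 4, 4)
  run proc-D (needs (1, 4, 0), free (6, 4, 4)); after release of (2, 1, 0) the pool is (8, 5, 4)
The blocked processes can never fit:
  proc-A cannot run: need (1, 6, 3) vs free (8, 5, 4) (insufficient R3)
  proc-H cannot run: need (7, 6, 2) vs free (8, 5, 4) (insufficient R3)


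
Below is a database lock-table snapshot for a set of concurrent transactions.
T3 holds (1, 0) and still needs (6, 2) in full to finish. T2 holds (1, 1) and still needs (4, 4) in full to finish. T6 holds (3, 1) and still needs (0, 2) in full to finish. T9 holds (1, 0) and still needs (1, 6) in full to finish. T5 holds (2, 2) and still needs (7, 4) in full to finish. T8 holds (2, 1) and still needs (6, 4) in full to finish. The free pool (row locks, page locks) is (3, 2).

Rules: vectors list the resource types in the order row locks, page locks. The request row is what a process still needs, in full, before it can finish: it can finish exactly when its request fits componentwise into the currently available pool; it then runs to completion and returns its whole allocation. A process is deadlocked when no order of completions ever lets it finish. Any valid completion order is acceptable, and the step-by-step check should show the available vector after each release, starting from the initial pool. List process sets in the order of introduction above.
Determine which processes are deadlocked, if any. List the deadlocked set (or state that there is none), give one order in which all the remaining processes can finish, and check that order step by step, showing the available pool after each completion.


Deadlocked set: T2, T9, T5 and T8.
Key observation: once T6, T3 finish, the pool peaks at (7, 3) — and every remaining process still needs more page locks than that.
A valid finishing order for the others: T6, T3. Check, step by step:
  pool = (3, 2)
  T6 needs (0, 2) <= (3, 2) -> finishes; pool += (3, 1) = (6, 3)
  T3 needs (6, 2) <= (6, 3) -> finishes; pool += (1, 0) = (7, 3)
The blocked processes can never fit:
  T2 cannot run: need (4, 4) vs free (7, 3) (insufficient page locks)
  T9 cannot run: need (1, 6) vs free (7, 3) (insufficient page locks)
  T5 cannot run: need (7, 4) vs free (7, 3) (insufficient page locks)
  T8 cannot run: need (6, 4) vs free (7, 3) (insufficient page locks)


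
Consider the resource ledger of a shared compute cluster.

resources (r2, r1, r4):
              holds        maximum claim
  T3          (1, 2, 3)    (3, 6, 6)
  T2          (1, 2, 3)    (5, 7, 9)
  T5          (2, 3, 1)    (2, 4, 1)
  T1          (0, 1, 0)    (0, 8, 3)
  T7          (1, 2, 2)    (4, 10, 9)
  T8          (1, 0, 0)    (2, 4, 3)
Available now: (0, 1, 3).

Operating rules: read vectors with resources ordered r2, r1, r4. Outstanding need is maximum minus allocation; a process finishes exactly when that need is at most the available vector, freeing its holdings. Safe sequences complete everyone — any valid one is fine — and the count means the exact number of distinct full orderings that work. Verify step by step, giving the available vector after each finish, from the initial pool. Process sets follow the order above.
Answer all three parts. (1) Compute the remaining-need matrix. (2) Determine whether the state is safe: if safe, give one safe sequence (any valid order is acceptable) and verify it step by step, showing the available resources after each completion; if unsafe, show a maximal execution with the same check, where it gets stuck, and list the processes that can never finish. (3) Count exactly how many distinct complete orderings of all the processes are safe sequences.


(1) Remaining need (order r2, r1, r4):
  T3: (2, 4, 3)
  T2: (4, 5, 6)
  T5: (0, 1, 0)
  T1: (0, 7, 3)
  T7: (3, 8, 7)
  T8: (1, 4, 3)
(2) The state is SAFE; one workable sequence: T5, T3, T8, T2, T7, T1.
Key observation: T5 is the earliest step where a requested resource binds exactly: need (0, 1, 0), pool (0, 1, 3) at its turn.
Check, step by step:
  pool = (0, 1, 3)
  T5 needs (0, 1, 0) <= (0, 1, 3) -> finishes; pool += (2, 3, 1) = (2, 4, 4)
  T3 needs (2, 4, 3) <= (2, 4, 4) -> finishes; pool += (1, 2, 3) = (3, 6, 7)
  T8 needs (1, 4, 3) <= (3, 6, 7) -> finishes; pool += (1, 0, 0) = (4, 6, 7)
  T2 needs (4, 5, 6) <= (4, 6, 7) -> finishes; pool += (1, 2, 3) = (5, 8, 10)
  T7 needs (3, 8, 7) <= (5, 8, 10) -> finishes; pool += (1, 2, 2) = (6, 10, 12)
  T1 needs (0, 7, 3) <= (6, 10, 12) -> finishes; pool += (0, 1, 0) = (6, 11, 12)
(3) The exact count: 4 of the possible complete orderings are safe sequences.


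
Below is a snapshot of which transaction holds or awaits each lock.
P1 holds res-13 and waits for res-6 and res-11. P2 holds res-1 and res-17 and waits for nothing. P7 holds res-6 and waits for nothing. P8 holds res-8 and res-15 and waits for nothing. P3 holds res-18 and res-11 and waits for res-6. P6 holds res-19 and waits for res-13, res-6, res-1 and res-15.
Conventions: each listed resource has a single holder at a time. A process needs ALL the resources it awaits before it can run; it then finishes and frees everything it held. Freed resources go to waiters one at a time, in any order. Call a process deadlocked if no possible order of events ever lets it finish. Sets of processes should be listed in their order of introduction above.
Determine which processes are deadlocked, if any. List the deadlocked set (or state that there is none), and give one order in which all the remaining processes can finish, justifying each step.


No process is deadlocked.
Key observation: although several processes wait, no cycle exists — each chain bottoms out at a free runner.
One completion order for the rest: P7, P3, P1, P8, P2, P6.
Verifying each step:
  P7: no waits; runs immediately, freeing res-6
  P3 waits on res-6 — all released -> runs and releases res-18 and res-11
  P1 waits on res-6 and res-11 — all released -> runs and releases res-13
  P8: no waits; runs immediately, freeing res-8 and res-15
  P2: no waits; runs immediately, freeing res-1 and res-17
  P6 waits on res-13, res-6, res-1 and res-15 — all released -> runs and releases res-19


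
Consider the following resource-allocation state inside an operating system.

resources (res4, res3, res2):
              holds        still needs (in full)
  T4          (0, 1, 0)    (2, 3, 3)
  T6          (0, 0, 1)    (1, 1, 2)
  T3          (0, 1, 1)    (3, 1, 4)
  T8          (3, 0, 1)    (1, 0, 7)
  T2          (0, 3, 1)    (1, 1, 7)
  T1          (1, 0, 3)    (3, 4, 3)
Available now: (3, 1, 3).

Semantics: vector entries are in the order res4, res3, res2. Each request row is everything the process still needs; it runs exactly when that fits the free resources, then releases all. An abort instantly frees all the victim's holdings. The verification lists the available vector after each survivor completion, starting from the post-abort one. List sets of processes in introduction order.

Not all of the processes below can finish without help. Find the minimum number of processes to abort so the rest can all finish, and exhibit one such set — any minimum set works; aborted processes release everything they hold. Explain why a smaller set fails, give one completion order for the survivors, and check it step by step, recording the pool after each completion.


Minimum abort set: T2.
Key observation: T1 could never have finished before the abort; with (0, 3, 1) returned by T2, it fits at step 1.
Minimality: the empty abort set fails — the state is deadlocked as it stands.
Survivors finish in the order: T1, T3, T4, T8, T6. Walking it through (pool after the aborts first):
  pool = (3, 4, 4)
  T1 needs (3, 4, 3) <= (3, 4, 4) -> finishes; pool += (1, 0, 3) = (4, 4, 7)
  T3 needs (3, 1, 4) <= (4, 4, 7) -> finishes; pool += (0, 1, 1) = (4, 5, 8)
  T4 needs (2, 3, 3) <= (4, 5, 8) -> finishes; pool += (0, 1, 0) = (4, 6, 8)
  T8 needs (1, 0, 7) <= (4, 6, 8) -> finishes; pool += (3, 0, 1) = (7, 6, 9)
  T6 needs (1, 1, 2) <= (7, 6, 9) -> finishes; pool += (0, 0, 1) = (7, 6, 10)


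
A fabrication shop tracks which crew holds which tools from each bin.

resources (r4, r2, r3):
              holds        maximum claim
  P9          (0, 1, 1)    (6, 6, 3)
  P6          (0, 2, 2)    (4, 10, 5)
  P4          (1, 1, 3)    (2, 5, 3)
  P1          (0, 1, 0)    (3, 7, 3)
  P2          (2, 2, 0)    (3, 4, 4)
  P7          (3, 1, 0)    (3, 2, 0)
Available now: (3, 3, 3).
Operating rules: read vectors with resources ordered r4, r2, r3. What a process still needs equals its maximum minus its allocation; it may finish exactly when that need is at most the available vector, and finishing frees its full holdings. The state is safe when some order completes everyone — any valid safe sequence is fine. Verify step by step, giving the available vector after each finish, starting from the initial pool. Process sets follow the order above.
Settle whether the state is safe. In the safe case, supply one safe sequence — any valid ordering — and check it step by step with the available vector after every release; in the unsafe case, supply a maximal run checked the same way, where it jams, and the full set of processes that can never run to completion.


The state is SAFE; one workable sequence: P7, P4, P2, P9, P1, P6.
Key observation: P4 marks the first exact bind of the order: its need (1, 4, 0) fits the free (6, 4, 3) with zero slack on a requested resource.
Check, step by step:
  pool = (3, 3, 3)
  P7 needs (0, 1, 0) <= (3, 3, 3) -> finishes; pool += (3, 1, 0) = (6, 4, 3)
  P4 needs (1, 4, 0) <= (6, 4, 3) -> finishes; pool += (1, 1, 3) = (7, 5, 6)
  P2 needs (1, 2, 4) <= (7, 5, 6) -> finishes; pool += (2, 2, 0) = (9, 7, 6)
  P9 needs (6, 5, 2) <= (9, 7, 6) -> finishes; pool += (0, 1, 1) = (9, 8, 7)
  P1 needs (3, 6, 3) <= (9, 8, 7) -> finishes; pool += (0, 1, 0) = (9, 9, 7)
  P6 needs (4, 8, 3) <= (9, 9, 7) -> finishes; pool += (0, 2, 2) = (9, 11, 9)


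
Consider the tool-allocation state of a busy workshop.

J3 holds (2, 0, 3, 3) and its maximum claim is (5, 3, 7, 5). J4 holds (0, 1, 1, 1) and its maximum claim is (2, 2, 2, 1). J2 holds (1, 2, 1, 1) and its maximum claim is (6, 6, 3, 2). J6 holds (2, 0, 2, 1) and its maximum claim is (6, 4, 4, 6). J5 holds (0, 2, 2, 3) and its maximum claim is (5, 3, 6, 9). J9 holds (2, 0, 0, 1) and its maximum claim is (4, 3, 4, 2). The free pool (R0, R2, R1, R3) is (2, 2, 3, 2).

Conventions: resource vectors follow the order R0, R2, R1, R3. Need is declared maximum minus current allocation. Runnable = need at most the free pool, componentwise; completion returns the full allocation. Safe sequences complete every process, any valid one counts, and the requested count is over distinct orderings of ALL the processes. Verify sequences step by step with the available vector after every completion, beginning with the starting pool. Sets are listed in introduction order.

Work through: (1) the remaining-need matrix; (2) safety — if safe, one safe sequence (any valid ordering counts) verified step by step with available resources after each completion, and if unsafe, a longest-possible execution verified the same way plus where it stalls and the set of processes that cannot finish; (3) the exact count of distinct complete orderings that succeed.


(1) Remaining need (order R0, R2, R1, R3):
  J3: (3, 3, 4, 2)
  J4: (2, 1, 1, 0)
  J2: (5, 4, 2, 1)
  J6: (4, 4, 2, 5)
  J5: (5, 1, 4, 6)
  J9: (2, 3, 4, 1)
(2) The state is SAFE; one workable sequence: J4, J9, J3, J5, J2, J6.
Key observation: at J4 the run first touches a limit — (2, 1, 1, 0) against (2, 2, 3, 2), exact on a resource it actually requests.
Verifying each step:
  pool = (2, 2, 3, 2)
  J4: need (2, 1, 1, 0) fits (2, 2, 3, 2); releases (0, 1, 1, 1), pool now (2, 3, 4, 3)
  J9: need (2, 3, 4, 1) fits (2, 3, 4, 3); releases (2, 0, 0, 1), pool now (4, 3, 4, 4)
  J3: need (3, 3, 4, 2) fits (4, 3, 4, 4); releases (2, 0, 3, 3), pool now (6, 3, 7, 7)
  J5: need (5, 1, 4, 6) fits (6, 3, 7, 7); releases (0, 2, 2, 3), pool now (6, 5, 9, 10)
  J2: need (5, 4, 2, 1) fits (6, 5, 9, 10); releases (1, 2, 1, 1), pool now (7, 7, 10, 11)
  J6: need (4, 4, 2, 5) fits (7, 7, 10, 11); releases (2, 0, 2, 1), pool now (9, 7, 12, 12)
(3) Exactly 2 of the possible complete orderings are safe sequences.


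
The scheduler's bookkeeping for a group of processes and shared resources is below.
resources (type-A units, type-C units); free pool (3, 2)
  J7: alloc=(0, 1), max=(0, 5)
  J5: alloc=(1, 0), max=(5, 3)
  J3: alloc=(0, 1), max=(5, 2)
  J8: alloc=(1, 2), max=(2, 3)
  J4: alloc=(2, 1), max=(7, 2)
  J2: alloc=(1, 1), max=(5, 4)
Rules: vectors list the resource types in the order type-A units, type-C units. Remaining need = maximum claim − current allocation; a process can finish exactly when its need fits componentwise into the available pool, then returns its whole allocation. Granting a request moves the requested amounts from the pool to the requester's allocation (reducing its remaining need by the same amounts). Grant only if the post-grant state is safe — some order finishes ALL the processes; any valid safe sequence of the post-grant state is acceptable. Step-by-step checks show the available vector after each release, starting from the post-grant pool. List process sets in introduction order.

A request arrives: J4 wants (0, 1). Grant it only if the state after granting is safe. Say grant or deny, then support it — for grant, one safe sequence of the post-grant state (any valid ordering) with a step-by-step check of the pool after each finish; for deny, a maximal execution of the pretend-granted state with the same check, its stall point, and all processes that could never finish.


GRANT: granting preserves safety; a valid post-grant sequence is J8, J2, J3, J7, J4, J5.
Key observation: the transfer keeps a workable pool ((3, 1)); J8 starts the safe sequence.
Check on the post-grant state, step by step:
  pool = (3, 1)
  J8 needs (1, 1) <= (3, 1) -> finishes; pool += (1, 2) = (4, 3)
  J2 needs (4, 3) <= (4, 3) -> finishes; pool += (1, 1) = (5, 4)
  J3 needs (5, 1) <= (5, 4) -> finishes; pool += (0, 1) = (5, 5)
  J7 needs (0, 4) <= (5, 5) -> finishes; pool += (0, 1) = (5, 6)
  J4 needs (5, 0) <= (5, 6) -> finishes; pool += (2, 2) = (7, 8)
  J5 needs (4, 3) <= (7, 8) -> finishes; pool += (1, 0) = (8, 8)


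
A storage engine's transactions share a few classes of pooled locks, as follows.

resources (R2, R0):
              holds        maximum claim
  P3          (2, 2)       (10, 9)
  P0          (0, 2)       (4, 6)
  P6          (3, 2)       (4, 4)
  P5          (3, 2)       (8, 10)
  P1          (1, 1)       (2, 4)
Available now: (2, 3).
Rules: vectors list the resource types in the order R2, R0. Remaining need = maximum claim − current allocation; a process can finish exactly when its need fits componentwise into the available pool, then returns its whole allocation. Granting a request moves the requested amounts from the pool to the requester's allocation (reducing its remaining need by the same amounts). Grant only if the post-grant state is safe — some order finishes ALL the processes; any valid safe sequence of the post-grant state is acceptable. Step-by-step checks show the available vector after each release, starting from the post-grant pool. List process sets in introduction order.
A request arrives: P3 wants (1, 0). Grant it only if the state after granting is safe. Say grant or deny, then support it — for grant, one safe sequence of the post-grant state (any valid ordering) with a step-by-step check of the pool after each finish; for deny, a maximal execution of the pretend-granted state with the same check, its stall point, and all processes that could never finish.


GRANT: granting preserves safety; a valid post-grant sequence is P6, P1, P0, P5, P3.
Key observation: after the grant the pool drops to (1, 3), which still lets P6 finish first and unwind the rest.
Step-by-step check of the post-grant state:
  pool = (1, 3)
  P6: need (1, 2) fits (1, 3); releases (3, 2), pool now (4, 5)
  P1: need (1, 3) fits (4, 5); releases (1, 1), pool now (5, 6)
  P0: need (4, 4) fits (5, 6); releases (0, 2), pool now (5, 8)
  P5: need (5, 8) fits (5, 8); releases (3, 2), pool now (8, 10)
  P3: need (7, 7) fits (8, 10); releases (3, 2), pool now (11, 12)


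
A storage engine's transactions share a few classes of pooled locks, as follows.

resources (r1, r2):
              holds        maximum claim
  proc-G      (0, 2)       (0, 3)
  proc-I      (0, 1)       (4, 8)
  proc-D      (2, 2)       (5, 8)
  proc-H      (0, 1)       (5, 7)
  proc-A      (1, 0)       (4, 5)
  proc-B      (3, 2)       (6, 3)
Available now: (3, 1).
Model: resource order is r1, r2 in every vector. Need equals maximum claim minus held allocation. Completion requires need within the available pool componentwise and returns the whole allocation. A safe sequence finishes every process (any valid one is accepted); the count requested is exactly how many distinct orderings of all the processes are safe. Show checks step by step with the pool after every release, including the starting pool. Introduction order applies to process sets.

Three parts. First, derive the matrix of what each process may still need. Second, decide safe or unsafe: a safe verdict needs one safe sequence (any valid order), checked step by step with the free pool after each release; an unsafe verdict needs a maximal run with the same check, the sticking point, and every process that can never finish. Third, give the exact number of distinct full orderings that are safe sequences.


(1) Need matrix, components ordered r1, r2:
  proc-G: (0, 1)
  proc-I: (4, 7)
  proc-D: (3, 6)
  proc-H: (5, 6)
  proc-A: (3, 5)
  proc-B: (3, 1)
(2) The state is UNSAFE.
Key observation: the wall is r2: completing proc-G, proc-B, proc-A brings the pool only to (7, 5), and all the rest need more.
Going as far as possible: proc-G, proc-B, proc-A; after that, nothing fits. Verifying each step:
  pool = (3, 1)
  proc-G: need (0, 1) fits (3, 1); releases (0, 2), pool now (3, 3)
  proc-B: need (3, 1) fits (3, 3); releases (3, 2), pool now (6, 5)
  proc-A: need (3, 5) fits (6, 5); releases (1, 0), pool now (7, 5)
  proc-I cannot run: need (4, 7) vs free (7, 5) (insufficient r2)
  proc-D cannot run: need (3, 6) vs free (7, 5) (insufficient r2)
  proc-H cannot run: need (5, 6) vs free (7, 5) (insufficient r2)
Never able to finish: proc-I, proc-D and proc-H.
(3) Exactly 0 of the possible complete orderings are safe sequences.


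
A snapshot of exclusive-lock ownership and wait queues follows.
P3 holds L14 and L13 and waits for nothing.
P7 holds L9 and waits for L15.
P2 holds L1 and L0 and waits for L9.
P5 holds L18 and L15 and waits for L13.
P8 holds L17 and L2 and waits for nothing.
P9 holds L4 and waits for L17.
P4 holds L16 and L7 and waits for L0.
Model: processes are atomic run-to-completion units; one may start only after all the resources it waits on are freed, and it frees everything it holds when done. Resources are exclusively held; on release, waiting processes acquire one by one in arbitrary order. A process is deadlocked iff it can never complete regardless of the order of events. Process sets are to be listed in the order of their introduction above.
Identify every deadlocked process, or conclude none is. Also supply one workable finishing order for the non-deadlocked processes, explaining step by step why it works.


The deadlocked set is empty.
Key observation: all waits point, directly or indirectly, at processes that can finish, so nothing is permanently blocked.
One completion order for the rest: P8, P3, P5, P9, P7, P2, P4.
Verifying each step:
  P8 waits on nothing -> runs at once and releases L17 and L2
  P3 waits on nothing -> runs at once and releases L14 and L13
  run P5 (all its waits — L13 — are resolved); releases L18 and L15
  run P9 (all its waits — L17 — are resolved); releases L4
  run P7 (all its waits — L15 — are resolved); releases L9
  run P2 (all its waits — L9 — are resolved); releases L1 and L0
  run P4 (all its waits — L0 — are resolved); releases L16 and L7


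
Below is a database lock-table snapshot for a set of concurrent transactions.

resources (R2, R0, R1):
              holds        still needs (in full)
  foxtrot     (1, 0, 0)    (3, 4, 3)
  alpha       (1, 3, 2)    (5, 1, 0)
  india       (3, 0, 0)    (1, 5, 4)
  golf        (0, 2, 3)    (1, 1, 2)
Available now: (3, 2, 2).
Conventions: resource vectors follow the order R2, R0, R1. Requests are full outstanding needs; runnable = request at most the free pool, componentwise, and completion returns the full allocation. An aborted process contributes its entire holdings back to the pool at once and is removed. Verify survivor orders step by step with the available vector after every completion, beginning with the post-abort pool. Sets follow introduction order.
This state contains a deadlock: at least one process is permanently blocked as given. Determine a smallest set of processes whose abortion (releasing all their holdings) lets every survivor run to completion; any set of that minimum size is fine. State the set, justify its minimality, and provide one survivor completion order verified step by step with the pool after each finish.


Minimum abort set: india.
Key observation: the deadlocked alpha becomes finishable only because india released (3, 0, 0); it completes at step 3 below.
No smaller set exists: with zero aborts the deadlock remains.
Survivors finish in the order: golf, foxtrot, alpha. Check, step by step (pool after the aborts first):
  pool = (6, 2, 2)
  golf needs (1, 1, 2) <= (6, 2, 2) -> finishes; pool += (0, 2, 3) = (6, 4, 5)
  foxtrot needs (3, 4, 3) <= (6, 4, 5) -> finishes; pool += (1, 0, 0) = (7, 4, 5)
  alpha needs (5, 1, 0) <= (7, 4, 5) -> finishes; pool += (1, 3, 2) = (8, 7, 7)
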